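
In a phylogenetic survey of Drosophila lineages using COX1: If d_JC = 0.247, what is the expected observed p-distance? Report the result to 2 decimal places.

0.21

p = (3/4)(1 − e^(−4d/3)) = 0.75 × (1 − e^(-0.329333)) = 0.75 × (1 − 0.719403) = 0.210448.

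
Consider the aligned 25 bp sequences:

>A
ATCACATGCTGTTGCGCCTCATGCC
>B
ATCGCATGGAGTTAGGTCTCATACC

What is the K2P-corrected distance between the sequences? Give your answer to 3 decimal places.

0.359

Of 25 sites, 4 differences are transitions and 3 are transversions, so P = 4/25 = 0.16 and Q = 3/25 = 0.12.
Under the Kimura two-parameter model, d = −½ ln(1 − 2P − Q) − ¼ ln(1 − 2Q).
1 − 2P − Q = 0.56, giving −½ ln(0.56) = 0.289909.
1 − 2Q = 0.76, giving −¼ ln(0.76) = 0.068609.
d = 0.289909 + 0.068609 = 0.358518.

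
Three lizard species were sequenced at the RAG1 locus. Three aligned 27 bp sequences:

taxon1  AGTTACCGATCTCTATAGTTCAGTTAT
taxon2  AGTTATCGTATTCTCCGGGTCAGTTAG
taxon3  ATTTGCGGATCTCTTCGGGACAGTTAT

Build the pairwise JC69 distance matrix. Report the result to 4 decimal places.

taxon1–taxon2: 9/27 sites differ → p ≈ 0.333333, d = −0.75 ln(1 − 0.444444) = 0.440839 ≈ 0.4408.
taxon1–taxon3: 8/27 sites differ → p ≈ 0.296296, d = −0.75 ln(1 − 0.395061) = 0.376971 ≈ 0.3770.
taxon2–taxon3: 10/27 sites differ → p ≈ 0.37037, d = −0.75 ln(1 − 0.493827) = 0.510658 ≈ 0.5107.

d(taxon1,taxon2) = 0.4408, d(taxon1,taxon3) = 0.3770, d(taxon2,taxon3) = 0.5107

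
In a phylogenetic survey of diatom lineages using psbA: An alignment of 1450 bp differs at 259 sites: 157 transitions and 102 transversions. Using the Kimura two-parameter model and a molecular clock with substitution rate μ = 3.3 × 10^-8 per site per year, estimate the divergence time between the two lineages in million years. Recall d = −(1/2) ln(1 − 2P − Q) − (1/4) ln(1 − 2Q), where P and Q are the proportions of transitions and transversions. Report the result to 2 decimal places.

3.14

P = 157/1450 ≈ 0.108276 and Q = 102/1450 ≈ 0.070345.
Under the Kimura two-parameter model, d = −½ ln(1 − 2P − Q) − ¼ ln(1 − 2Q).
1 − 2P − Q = 0.713103, giving −½ ln(0.713103) = 0.169065.
1 − 2Q = 0.85931, giving −¼ ln(0.85931) = 0.037906.
d = 0.169065 + 0.037906 = 0.206971.
Under a molecular clock d = 2μt, so t = d/(2μ) = 0.206971 / (2 × 3.3 × 10^-8) = 3.14 million years.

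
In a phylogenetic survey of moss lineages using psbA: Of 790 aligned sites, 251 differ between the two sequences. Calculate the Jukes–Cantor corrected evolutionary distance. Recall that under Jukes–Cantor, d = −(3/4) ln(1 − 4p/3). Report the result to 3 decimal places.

0.413

p = 251/790 ≈ 0.317722.
d = −(3/4) ln(1 − 4p/3) = −0.75 ln(1 − 0.423629) = −0.75 ln(0.576371)
  = −0.75 × (-0.551004) = 0.413253 substitutions/site.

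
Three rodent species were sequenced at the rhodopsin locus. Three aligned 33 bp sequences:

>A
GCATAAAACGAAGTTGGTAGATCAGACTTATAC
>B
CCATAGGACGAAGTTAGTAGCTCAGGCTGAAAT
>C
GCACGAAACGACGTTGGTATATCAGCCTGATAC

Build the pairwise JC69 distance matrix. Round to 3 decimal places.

d(A,B) = 0.339, d(A,C) = 0.208, d(B,C) = 0.497

A–B: 9/33 sites differ → p ≈ 0.272727, d = −0.75 ln(1 − 0.363636) = 0.338988 ≈ 0.339.
A–C: 6/33 sites differ → p ≈ 0.181818, d = −0.75 ln(1 − 0.242424) = 0.208224 ≈ 0.208.
B–C: 12/33 sites differ → p ≈ 0.363636, d = −0.75 ln(1 − 0.484848) = 0.497470 ≈ 0.497.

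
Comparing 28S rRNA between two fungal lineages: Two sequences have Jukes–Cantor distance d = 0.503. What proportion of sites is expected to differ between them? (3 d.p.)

p = (3/4)(1 − e^(−4d/3)) = 0.75 × (1 − e^(-0.670667)) = 0.75 × (1 − 0.511367) = 0.366475.

0.366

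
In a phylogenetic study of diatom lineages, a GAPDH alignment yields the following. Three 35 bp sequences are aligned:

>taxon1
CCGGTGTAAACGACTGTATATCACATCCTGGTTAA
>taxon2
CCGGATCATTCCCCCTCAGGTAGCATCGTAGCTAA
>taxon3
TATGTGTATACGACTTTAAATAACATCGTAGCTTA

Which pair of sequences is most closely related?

taxon1 and taxon3

taxon1–taxon2: 17/35 differ, p = 0.486, d = 0.782.
taxon1–taxon3: 11/35 differ, p = 0.314, d = 0.407.
taxon2–taxon3: 15/35 differ, p = 0.429, d = 0.635.
The smallest distance is between taxon1 and taxon3.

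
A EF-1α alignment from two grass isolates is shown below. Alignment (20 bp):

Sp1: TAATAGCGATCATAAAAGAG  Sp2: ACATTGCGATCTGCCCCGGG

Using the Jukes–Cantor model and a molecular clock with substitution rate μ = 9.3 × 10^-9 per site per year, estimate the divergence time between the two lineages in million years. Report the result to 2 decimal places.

The sequences differ at 10 of 20 sites (1, 2, 5, 12, 13, 14, 15, 16, 17, 19), so p = 10/20 = 0.5.
d = −(3/4) ln(1 − 4p/3) = −0.75 ln(1 − 0.666667) = −0.75 ln(0.333333)
  = −0.75 × (-1.098613) = 0.823960 substitutions/site.
Under a molecular clock d = 2μt, so t = d/(2μ) = 0.823960 / (2 × 9.3 × 10^-9) = 44.30 million years.

44.30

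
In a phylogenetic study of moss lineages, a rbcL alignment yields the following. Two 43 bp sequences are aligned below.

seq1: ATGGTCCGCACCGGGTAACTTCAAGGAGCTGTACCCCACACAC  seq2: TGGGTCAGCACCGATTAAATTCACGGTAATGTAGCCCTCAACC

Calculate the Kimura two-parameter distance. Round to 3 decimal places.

Of 43 sites, 2 differences are transitions and 12 are transversions, so P = 2/43 ≈ 0.046512 and Q = 12/43 ≈ 0.27907.
Under the Kimura two-parameter model, d = −½ ln(1 − 2P − Q) − ¼ ln(1 − 2Q).
1 − 2P − Q = 0.627906, giving −½ ln(0.627906) = 0.232682.
1 − 2Q = 0.44186, giving −¼ ln(0.44186) = 0.204191.
d = 0.232682 + 0.204191 = 0.436873.

0.437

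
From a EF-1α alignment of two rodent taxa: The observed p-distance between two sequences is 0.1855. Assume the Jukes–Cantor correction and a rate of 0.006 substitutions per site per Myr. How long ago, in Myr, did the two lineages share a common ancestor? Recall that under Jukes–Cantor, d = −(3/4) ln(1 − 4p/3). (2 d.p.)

17.76

d = −(3/4) ln(1 − 4p/3) = −0.75 ln(1 − 0.247333) = −0.75 ln(0.752667)
  = −0.75 × (-0.284132) = 0.213099 substitutions/site.
Under a molecular clock d = 2μt, so t = d/(2μ) = 0.213099 / (2 × 0.006) = 17.76 Myr.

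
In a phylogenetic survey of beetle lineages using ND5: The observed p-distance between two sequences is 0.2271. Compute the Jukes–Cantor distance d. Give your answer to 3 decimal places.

0.271

d = −(3/4) ln(1 − 4p/3) = −0.75 ln(1 − 0.3028) = −0.75 ln(0.6972)
  = −0.75 × (-0.360683) = 0.270512 substitutions/site.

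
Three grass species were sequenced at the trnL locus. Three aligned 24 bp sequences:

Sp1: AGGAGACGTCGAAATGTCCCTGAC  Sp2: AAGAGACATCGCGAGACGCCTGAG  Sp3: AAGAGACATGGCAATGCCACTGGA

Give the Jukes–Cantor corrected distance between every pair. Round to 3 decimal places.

Sp1–Sp2: 9/24 sites differ → p = 0.375, d = −0.75 ln(1 − 0.5) = 0.519860 ≈ 0.520.
Sp1–Sp3: 8/24 sites differ → p ≈ 0.333333, d = −0.75 ln(1 − 0.444444) = 0.440839 ≈ 0.441.
Sp2–Sp3: 8/24 sites differ → p ≈ 0.333333, d = −0.75 ln(1 − 0.444444) = 0.440839 ≈ 0.441.

d(Sp1,Sp2) = 0.520, d(Sp1,Sp3) = 0.441, d(Sp2,Sp3) = 0.441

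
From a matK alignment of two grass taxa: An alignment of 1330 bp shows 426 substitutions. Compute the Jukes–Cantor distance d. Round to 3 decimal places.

p = 426/1330 ≈ 0.320301.
d = −(3/4) ln(1 − 4p/3) = −0.75 ln(1 − 0.427068) = −0.75 ln(0.572932)
  = −0.75 × (-0.556988) = 0.417741 substitutions/site.

0.418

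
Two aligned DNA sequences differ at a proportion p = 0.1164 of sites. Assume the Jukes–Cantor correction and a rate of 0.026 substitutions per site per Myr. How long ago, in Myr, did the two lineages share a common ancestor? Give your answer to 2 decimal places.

d = −(3/4) ln(1 − 4p/3) = −0.75 ln(1 − 0.1552) = −0.75 ln(0.8448)
  = −0.75 × (-0.168655) = 0.126491 substitutions/site.
Under a molecular clock d = 2μt, so t = d/(2μ) = 0.126491 / (2 × 0.026) = 2.43 Myr.

2.43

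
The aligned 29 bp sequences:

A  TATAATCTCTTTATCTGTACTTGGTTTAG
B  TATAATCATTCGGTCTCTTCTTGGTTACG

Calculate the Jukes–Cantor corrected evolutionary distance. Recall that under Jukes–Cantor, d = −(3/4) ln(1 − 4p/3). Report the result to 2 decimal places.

0.40

The sequences differ at 9 of 29 sites (8, 9, 11, 12, 13, 17, 19, 27, 28), so p = 9/29 ≈ 0.310345.
d = −(3/4) ln(1 − 4p/3) = −0.75 ln(1 − 0.413793) = −0.75 ln(0.586207)
  = −0.75 × (-0.534082) = 0.400562 substitutions/site.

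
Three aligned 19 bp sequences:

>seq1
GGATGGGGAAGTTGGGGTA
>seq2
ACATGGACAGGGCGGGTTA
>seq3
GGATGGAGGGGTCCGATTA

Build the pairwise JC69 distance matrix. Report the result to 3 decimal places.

d(seq1,seq2) = 0.618, d(seq1,seq3) = 0.507, d(seq2,seq3) = 0.507

seq1–seq2: 8/19 sites differ → p ≈ 0.421053, d = −0.75 ln(1 − 0.561404) = 0.618132 ≈ 0.618.
seq1–seq3: 7/19 sites differ → p ≈ 0.368421, d = −0.75 ln(1 − 0.491228) = 0.506816 ≈ 0.507.
seq2–seq3: 7/19 sites differ → p ≈ 0.368421, d = −0.75 ln(1 − 0.491228) = 0.506816 ≈ 0.507.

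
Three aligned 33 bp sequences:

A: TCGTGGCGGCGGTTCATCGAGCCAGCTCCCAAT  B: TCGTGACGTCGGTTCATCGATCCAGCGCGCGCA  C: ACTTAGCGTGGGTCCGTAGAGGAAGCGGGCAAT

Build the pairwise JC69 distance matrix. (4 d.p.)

A–B: 8/33 sites differ → p ≈ 0.242424, d = −0.75 ln(1 − 0.323232) = 0.292820 ≈ 0.2928.
A–C: 13/33 sites differ → p ≈ 0.393939, d = −0.75 ln(1 − 0.525252) = 0.558728 ≈ 0.5587.
B–C: 15/33 sites differ → p ≈ 0.454545, d = −0.75 ln(1 − 0.60606) = 0.698667 ≈ 0.6987.

d(A,B) = 0.2928, d(A,C) = 0.5587, d(B,C) = 0.6987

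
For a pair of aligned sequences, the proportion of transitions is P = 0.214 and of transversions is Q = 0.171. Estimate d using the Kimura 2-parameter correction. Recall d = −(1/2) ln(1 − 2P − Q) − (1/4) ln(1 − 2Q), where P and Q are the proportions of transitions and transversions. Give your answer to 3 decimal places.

Under the Kimura two-parameter model, d = −½ ln(1 − 2P − Q) − ¼ ln(1 − 2Q).
1 − 2P − Q = 0.401, giving −½ ln(0.401) = 0.456897.
1 − 2Q = 0.658, giving −¼ ln(0.658) = 0.104638.
d = 0.456897 + 0.104638 = 0.561535.

0.562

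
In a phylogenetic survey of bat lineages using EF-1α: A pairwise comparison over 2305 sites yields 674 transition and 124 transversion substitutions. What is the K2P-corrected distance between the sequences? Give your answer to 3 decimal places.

P = 674/2305 ≈ 0.292408 and Q = 124/2305 ≈ 0.053796.
Under the Kimura two-parameter model, d = −½ ln(1 − 2P − Q) − ¼ ln(1 − 2Q).
1 − 2P − Q = 0.361388, giving −½ ln(0.361388) = 0.508902.
1 − 2Q = 0.892408, giving −¼ ln(0.892408) = 0.028458.
d = 0.508902 + 0.028458 = 0.537360.

0.537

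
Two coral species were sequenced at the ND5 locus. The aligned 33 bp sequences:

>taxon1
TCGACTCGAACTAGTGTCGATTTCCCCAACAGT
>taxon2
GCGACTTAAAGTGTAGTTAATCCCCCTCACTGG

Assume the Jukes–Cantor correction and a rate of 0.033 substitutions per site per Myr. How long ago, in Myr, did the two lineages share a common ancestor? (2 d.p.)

10.59

The sequences differ at 15 of 33 sites, so p = 15/33 ≈ 0.454545.
d = −(3/4) ln(1 − 4p/3) = −0.75 ln(1 − 0.60606) = −0.75 ln(0.39394)
  = −0.75 × (-0.931557) = 0.698668 substitutions/site.
Under a molecular clock d = 2μt, so t = d/(2μ) = 0.698668 / (2 × 0.033) = 10.59 Myr.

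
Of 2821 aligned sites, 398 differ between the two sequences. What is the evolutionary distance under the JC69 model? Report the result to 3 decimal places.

0.156

p = 398/2821 ≈ 0.141085.
d = −(3/4) ln(1 − 4p/3) = −0.75 ln(1 − 0.188113) = −0.75 ln(0.811887)
  = −0.75 × (-0.208394) = 0.156296 substitutions/site.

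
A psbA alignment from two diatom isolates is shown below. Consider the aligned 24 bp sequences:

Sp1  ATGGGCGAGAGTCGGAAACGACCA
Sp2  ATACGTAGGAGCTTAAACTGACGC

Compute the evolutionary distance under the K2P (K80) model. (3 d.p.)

1.174

Of 24 sites, 8 differences are transitions and 5 are transversions, so P = 8/24 ≈ 0.333333 and Q = 5/24 ≈ 0.208333.
Under the Kimura two-parameter model, d = −½ ln(1 − 2P − Q) − ¼ ln(1 − 2Q).
1 − 2P − Q = 0.125001, giving −½ ln(0.125001) = 1.039717.
1 − 2Q = 0.583334, giving −¼ ln(0.583334) = 0.134749.
d = 1.039717 + 0.134749 = 1.174466.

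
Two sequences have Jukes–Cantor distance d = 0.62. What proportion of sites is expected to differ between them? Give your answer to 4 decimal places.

0.4219

p = (3/4)(1 − e^(−4d/3)) = 0.75 × (1 − e^(-0.826667)) = 0.75 × (1 − 0.437505) = 0.421871.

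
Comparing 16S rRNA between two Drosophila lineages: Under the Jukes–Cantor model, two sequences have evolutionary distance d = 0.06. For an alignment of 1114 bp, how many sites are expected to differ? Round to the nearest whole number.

64

Invert JC69: p = (3/4)(1 − e^(−4d/3)) = 0.75 × (1 − e^(-0.08)) = 0.75 × (1 − 0.923116) = 0.057663.
Expected differing sites = pL ≈ 0.057663 × 1114 = 64.236582 ≈ 64.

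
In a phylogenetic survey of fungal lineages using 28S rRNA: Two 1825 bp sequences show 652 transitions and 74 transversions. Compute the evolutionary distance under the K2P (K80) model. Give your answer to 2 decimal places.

0.72

P = 652/1825 ≈ 0.35726 and Q = 74/1825 ≈ 0.040548.
Under the Kimura two-parameter model, d = −½ ln(1 − 2P − Q) − ¼ ln(1 − 2Q).
1 − 2P − Q = 0.244932, giving −½ ln(0.244932) = 0.703387.
1 − 2Q = 0.918904, giving −¼ ln(0.918904) = 0.021143.
d = 0.703387 + 0.021143 = 0.724530.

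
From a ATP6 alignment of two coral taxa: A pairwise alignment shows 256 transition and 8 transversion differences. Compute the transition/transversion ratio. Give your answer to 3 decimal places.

32.000

R = 256/8 = 32.000.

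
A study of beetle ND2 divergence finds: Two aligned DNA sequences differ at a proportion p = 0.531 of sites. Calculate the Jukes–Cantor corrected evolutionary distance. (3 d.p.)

0.923

d = −(3/4) ln(1 − 4p/3) = −0.75 ln(1 − 0.708) = −0.75 ln(0.292)
  = −0.75 × (-1.231001) = 0.923251 substitutions/site.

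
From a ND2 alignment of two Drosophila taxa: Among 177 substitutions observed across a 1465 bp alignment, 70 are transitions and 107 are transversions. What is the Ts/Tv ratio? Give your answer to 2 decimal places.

R = 70/107 = 0.654205… ≈ 0.65 (to 2 d.p.).

0.65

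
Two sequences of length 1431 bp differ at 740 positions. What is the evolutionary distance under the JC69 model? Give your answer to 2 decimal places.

p = 740/1431 ≈ 0.517121.
d = −(3/4) ln(1 − 4p/3) = −0.75 ln(1 − 0.689495) = −0.75 ln(0.310505)
  = −0.75 × (-1.169555) = 0.877166 substitutions/site.

0.88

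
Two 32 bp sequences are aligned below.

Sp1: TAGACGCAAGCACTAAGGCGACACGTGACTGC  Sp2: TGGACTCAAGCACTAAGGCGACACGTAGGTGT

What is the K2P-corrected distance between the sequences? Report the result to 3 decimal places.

Of 32 sites, 4 differences are transitions and 2 are transversions, so P = 4/32 = 0.125 and Q = 2/32 = 0.0625.
Under the Kimura two-parameter model, d = −½ ln(1 − 2P − Q) − ¼ ln(1 − 2Q).
1 − 2P − Q = 0.6875, giving −½ ln(0.6875) = 0.187347.
1 − 2Q = 0.875, giving −¼ ln(0.875) = 0.033383.
d = 0.187347 + 0.033383 = 0.220730.

0.221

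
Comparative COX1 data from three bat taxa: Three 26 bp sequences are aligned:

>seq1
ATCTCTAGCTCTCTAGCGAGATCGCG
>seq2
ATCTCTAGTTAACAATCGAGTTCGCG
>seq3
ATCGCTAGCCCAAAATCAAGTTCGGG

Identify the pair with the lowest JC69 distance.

seq1 and seq2

seq1–seq2: 6/26 differ, p = 0.231, d = 0.276.
seq1–seq3: 9/26 differ, p = 0.346, d = 0.464.
seq2–seq3: 7/26 differ, p = 0.269, d = 0.334.
The smallest distance is between seq1 and seq2.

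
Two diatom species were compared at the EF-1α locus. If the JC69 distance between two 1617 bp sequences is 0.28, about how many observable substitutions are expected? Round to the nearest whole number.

378

Invert JC69: p = (3/4)(1 − e^(−4d/3)) = 0.75 × (1 − e^(-0.373333)) = 0.75 × (1 − 0.688436) = 0.233673.
Expected differing sites = pL ≈ 0.233673 × 1617 = 377.849241 ≈ 378.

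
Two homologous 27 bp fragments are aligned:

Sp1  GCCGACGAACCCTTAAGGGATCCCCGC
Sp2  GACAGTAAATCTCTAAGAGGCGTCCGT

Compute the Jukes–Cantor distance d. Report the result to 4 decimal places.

0.8817

The sequences differ at 14 of 27 sites, so p = 14/27 ≈ 0.518519.
d = −(3/4) ln(1 − 4p/3) = −0.75 ln(1 − 0.691359) = −0.75 ln(0.308641)
  = −0.75 × (-1.175576) = 0.881682 substitutions/site.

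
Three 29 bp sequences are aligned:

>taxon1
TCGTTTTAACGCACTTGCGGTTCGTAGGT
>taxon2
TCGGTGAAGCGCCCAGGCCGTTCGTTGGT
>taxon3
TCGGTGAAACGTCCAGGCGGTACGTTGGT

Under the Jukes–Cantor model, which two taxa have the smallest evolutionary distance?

taxon2 and taxon3

taxon1–taxon2: 9/29 differ, p = 0.310, d = 0.401.
taxon1–taxon3: 9/29 differ, p = 0.310, d = 0.401.
taxon2–taxon3: 4/29 differ, p = 0.138, d = 0.152.
The smallest distance is between taxon2 and taxon3.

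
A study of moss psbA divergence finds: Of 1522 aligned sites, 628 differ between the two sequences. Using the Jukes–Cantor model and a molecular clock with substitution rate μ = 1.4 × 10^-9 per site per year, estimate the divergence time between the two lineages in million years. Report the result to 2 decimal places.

p = 628/1522 ≈ 0.412615.
d = −(3/4) ln(1 − 4p/3) = −0.75 ln(1 − 0.550153) = −0.75 ln(0.449847)
  = −0.75 × (-0.798848) = 0.599136 substitutions/site.
Under a molecular clock d = 2μt, so t = d/(2μ) = 0.599136 / (2 × 1.4 × 10^-9) = 213.98 million years.

213.98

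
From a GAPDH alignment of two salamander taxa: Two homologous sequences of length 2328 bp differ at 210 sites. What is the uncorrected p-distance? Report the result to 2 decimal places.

p = 210/2328 = 0.090206… ≈ 0.09 (to 2 d.p.).

0.09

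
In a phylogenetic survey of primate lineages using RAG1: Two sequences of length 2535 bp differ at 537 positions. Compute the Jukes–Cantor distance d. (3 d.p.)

0.249

p = 537/2535 ≈ 0.211834.
d = −(3/4) ln(1 − 4p/3) = −0.75 ln(1 − 0.282445) = −0.75 ln(0.717555)
  = −0.75 × (-0.331906) = 0.248930 substitutions/site.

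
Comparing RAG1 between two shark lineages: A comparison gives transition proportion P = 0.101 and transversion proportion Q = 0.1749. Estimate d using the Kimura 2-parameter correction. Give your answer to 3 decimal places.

Under the Kimura two-parameter model, d = −½ ln(1 − 2P − Q) − ¼ ln(1 − 2Q).
1 − 2P − Q = 0.6231, giving −½ ln(0.6231) = 0.236524.
1 − 2Q = 0.6502, giving −¼ ln(0.6502) = 0.107619.
d = 0.236524 + 0.107619 = 0.344143.

0.344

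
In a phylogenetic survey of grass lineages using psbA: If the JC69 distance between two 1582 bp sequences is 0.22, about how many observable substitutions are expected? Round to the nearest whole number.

302

Invert JC69: p = (3/4)(1 − e^(−4d/3)) = 0.75 × (1 − e^(-0.293333)) = 0.75 × (1 − 0.745774) = 0.190670.
Expected differing sites = pL ≈ 0.190670 × 1582 = 301.63994 ≈ 302.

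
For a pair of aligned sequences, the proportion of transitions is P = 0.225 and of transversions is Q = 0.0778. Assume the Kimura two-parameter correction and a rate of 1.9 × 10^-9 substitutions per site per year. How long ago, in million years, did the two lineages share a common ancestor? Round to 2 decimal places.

109.86

Under the Kimura two-parameter model, d = −½ ln(1 − 2P − Q) − ¼ ln(1 − 2Q).
1 − 2P − Q = 0.4722, giving −½ ln(0.4722) = 0.375176.
1 − 2Q = 0.8444, giving −¼ ln(0.8444) = 0.042282.
d = 0.375176 + 0.042282 = 0.417458.
Under a molecular clock d = 2μt, so t = d/(2μ) = 0.417458 / (2 × 1.9 × 10^-9) = 109.86 million years.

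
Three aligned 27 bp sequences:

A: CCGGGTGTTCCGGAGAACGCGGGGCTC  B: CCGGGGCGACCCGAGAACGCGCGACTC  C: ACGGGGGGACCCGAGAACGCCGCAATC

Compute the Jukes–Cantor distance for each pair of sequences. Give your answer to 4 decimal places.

d(A,B) = 0.3181, d(A,C) = 0.4408, d(B,C) = 0.2635

A–B: 7/27 sites differ → p ≈ 0.259259, d = −0.75 ln(1 − 0.345679) = 0.318118 ≈ 0.3181.
A–C: 9/27 sites differ → p ≈ 0.333333, d = −0.75 ln(1 − 0.444444) = 0.440839 ≈ 0.4408.
B–C: 6/27 sites differ → p ≈ 0.222222, d = −0.75 ln(1 − 0.296296) = 0.263548 ≈ 0.2635.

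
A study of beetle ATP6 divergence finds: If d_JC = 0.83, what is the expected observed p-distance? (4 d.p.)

0.5020

p = (3/4)(1 − e^(−4d/3)) = 0.75 × (1 − e^(-1.106667)) = 0.75 × (1 − 0.330659) = 0.502006.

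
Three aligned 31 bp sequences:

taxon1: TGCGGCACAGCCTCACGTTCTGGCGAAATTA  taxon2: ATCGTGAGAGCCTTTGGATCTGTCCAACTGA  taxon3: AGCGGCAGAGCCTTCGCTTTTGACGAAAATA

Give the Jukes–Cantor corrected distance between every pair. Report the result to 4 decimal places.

taxon1–taxon2: 13/31 sites differ → p ≈ 0.419355, d = −0.75 ln(1 − 0.55914) = 0.614271 ≈ 0.6143.
taxon1–taxon3: 9/31 sites differ → p ≈ 0.290323, d = −0.75 ln(1 − 0.387097) = 0.367161 ≈ 0.3672.
taxon2–taxon3: 12/31 sites differ → p ≈ 0.387097, d = −0.75 ln(1 − 0.516129) = 0.544453 ≈ 0.5445.

d(taxon1,taxon2) = 0.6143, d(taxon1,taxon3) = 0.3672, d(taxon2,taxon3) = 0.5445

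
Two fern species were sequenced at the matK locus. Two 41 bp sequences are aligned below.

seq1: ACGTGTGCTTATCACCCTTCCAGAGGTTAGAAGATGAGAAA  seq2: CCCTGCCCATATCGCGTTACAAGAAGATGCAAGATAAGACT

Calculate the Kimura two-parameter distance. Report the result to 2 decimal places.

Of 41 sites, 6 differences are transitions and 11 are transversions, so P = 6/41 ≈ 0.146341 and Q = 11/41 ≈ 0.268293.
Under the Kimura two-parameter model, d = −½ ln(1 − 2P − Q) − ¼ ln(1 − 2Q).
1 − 2P − Q = 0.439025, giving −½ ln(0.439025) = 0.411599.
1 − 2Q = 0.463414, giving −¼ ln(0.463414) = 0.192284.
d = 0.411599 + 0.192284 = 0.603883.

0.60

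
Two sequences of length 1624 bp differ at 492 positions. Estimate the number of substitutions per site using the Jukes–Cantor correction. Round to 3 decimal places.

0.388

p = 492/1624 ≈ 0.302956.
d = −(3/4) ln(1 − 4p/3) = −0.75 ln(1 − 0.403941) = −0.75 ln(0.596059)
  = −0.75 × (-0.517416) = 0.388062 substitutions/site.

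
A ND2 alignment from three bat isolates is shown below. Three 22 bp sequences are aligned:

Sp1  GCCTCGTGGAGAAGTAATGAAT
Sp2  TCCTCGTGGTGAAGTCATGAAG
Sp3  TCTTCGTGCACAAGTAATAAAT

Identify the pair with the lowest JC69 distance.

Sp1–Sp2: 4/22 differ, p = 0.182, d = 0.208.
Sp1–Sp3: 5/22 differ, p = 0.227, d = 0.271.
Sp2–Sp3: 7/22 differ, p = 0.318, d = 0.414.
The smallest distance is between Sp1 and Sp2.

Sp1 and Sp2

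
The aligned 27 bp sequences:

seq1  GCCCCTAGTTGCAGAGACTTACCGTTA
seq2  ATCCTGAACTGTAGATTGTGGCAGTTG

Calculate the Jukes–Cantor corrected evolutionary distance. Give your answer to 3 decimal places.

The sequences differ at 14 of 27 sites, so p = 14/27 ≈ 0.518519.
d = −(3/4) ln(1 − 4p/3) = −0.75 ln(1 − 0.691359) = −0.75 ln(0.308641)
  = −0.75 × (-1.175576) = 0.881682 substitutions/site.

0.882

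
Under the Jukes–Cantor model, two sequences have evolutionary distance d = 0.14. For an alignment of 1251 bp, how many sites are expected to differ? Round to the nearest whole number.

Invert JC69: p = (3/4)(1 − e^(−4d/3)) = 0.75 × (1 − e^(-0.186667)) = 0.75 × (1 − 0.829720) = 0.127710.
Expected differing sites = pL ≈ 0.127710 × 1251 = 159.76521 ≈ 160.

160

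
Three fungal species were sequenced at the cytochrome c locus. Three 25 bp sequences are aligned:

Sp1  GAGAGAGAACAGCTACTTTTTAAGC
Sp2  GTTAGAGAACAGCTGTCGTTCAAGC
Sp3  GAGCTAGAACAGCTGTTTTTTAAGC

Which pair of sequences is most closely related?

Sp1–Sp2: 7/25 differ, p = 0.280, d = 0.351.
Sp1–Sp3: 4/25 differ, p = 0.160, d = 0.180.
Sp2–Sp3: 7/25 differ, p = 0.280, d = 0.351.
The smallest distance is between Sp1 and Sp3.

Sp1 and Sp3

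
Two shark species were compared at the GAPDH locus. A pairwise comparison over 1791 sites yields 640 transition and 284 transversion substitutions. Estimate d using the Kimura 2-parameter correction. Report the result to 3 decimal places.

1.128

P = 640/1791 ≈ 0.357342 and Q = 284/1791 ≈ 0.158571.
Under the Kimura two-parameter model, d = −½ ln(1 − 2P − Q) − ¼ ln(1 − 2Q).
1 − 2P − Q = 0.126745, giving −½ ln(0.126745) = 1.032789.
1 − 2Q = 0.682858, giving −¼ ln(0.682858) = 0.095367.
d = 1.032789 + 0.095367 = 1.128156.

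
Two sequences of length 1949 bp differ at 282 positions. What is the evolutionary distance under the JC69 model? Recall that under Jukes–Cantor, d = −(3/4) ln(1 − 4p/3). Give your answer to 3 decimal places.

0.161

p = 282/1949 ≈ 0.14469.
d = −(3/4) ln(1 − 4p/3) = −0.75 ln(1 − 0.19292) = −0.75 ln(0.80708)
  = −0.75 × (-0.214332) = 0.160749 substitutions/site.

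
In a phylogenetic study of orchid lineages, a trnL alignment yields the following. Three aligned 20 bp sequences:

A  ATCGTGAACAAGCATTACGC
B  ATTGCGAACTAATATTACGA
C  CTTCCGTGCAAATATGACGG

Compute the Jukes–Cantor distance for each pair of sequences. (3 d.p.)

d(A,B) = 0.383, d(A,C) = 0.824, d(B,C) = 0.471

A–B: 6/20 sites differ → p = 0.3, d = −0.75 ln(1 − 0.4) = 0.383119 ≈ 0.383.
A–C: 10/20 sites differ → p = 0.5, d = −0.75 ln(1 − 0.666667) = 0.823960 ≈ 0.824.
B–C: 7/20 sites differ → p = 0.35, d = −0.75 ln(1 − 0.466667) = 0.471457 ≈ 0.471.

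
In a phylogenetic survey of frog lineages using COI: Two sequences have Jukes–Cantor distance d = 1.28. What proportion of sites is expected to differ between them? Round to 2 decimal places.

0.61

p = (3/4)(1 − e^(−4d/3)) = 0.75 × (1 − e^(-1.706667)) = 0.75 × (1 − 0.181470) = 0.613898.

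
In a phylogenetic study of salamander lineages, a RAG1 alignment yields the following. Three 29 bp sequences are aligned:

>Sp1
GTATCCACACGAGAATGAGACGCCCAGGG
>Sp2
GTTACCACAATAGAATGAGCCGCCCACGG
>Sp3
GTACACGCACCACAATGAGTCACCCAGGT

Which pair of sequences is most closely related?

Sp1 and Sp2

Sp1–Sp2: 6/29 differ, p = 0.207, d = 0.242.
Sp1–Sp3: 8/29 differ, p = 0.276, d = 0.344.
Sp2–Sp3: 11/29 differ, p = 0.379, d = 0.529.
The smallest distance is between Sp1 and Sp2.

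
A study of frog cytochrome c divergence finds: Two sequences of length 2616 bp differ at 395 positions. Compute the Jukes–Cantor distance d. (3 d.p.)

p = 395/2616 ≈ 0.150994.
d = −(3/4) ln(1 − 4p/3) = −0.75 ln(1 − 0.201325) = −0.75 ln(0.798675)
  = −0.75 × (-0.224801) = 0.168601 substitutions/site.

0.169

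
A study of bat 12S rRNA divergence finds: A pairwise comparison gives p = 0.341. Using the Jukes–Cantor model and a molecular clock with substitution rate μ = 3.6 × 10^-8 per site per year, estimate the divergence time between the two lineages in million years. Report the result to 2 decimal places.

6.32

d = −(3/4) ln(1 − 4p/3) = −0.75 ln(1 − 0.454667) = −0.75 ln(0.545333)
  = −0.75 × (-0.606359) = 0.454769 substitutions/site.
Under a molecular clock d = 2μt, so t = d/(2μ) = 0.454769 / (2 × 3.6 × 10^-8) = 6.32 million years.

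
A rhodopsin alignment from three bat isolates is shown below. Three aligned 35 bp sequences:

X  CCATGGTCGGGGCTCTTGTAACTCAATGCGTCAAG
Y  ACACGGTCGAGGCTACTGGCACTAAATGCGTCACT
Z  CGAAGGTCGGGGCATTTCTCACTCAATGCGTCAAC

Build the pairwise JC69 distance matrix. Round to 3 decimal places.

d(X,Y) = 0.360, d(X,Z) = 0.233, d(Y,Z) = 0.458

X–Y: 10/35 sites differ → p ≈ 0.285714, d = −0.75 ln(1 − 0.380952) = 0.359679 ≈ 0.360.
X–Z: 7/35 sites differ → p = 0.2, d = −0.75 ln(1 − 0.266667) = 0.232617 ≈ 0.233.
Y–Z: 12/35 sites differ → p ≈ 0.342857, d = −0.75 ln(1 − 0.457143) = 0.458182 ≈ 0.458.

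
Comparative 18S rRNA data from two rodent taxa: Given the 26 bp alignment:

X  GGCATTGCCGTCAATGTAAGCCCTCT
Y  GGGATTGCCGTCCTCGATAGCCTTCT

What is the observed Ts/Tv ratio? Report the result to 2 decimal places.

0.40

Transitions are A↔G and C↔T; transversions are all other mismatches.
Transitions: 2. Transversions: 5.
R = 2/5 = 0.40.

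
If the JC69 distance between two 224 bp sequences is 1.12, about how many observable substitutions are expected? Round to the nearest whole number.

130

Invert JC69: p = (3/4)(1 − e^(−4d/3)) = 0.75 × (1 − e^(-1.493333)) = 0.75 × (1 − 0.224623) = 0.581533.
Expected differing sites = pL ≈ 0.581533 × 224 = 130.263392 ≈ 130.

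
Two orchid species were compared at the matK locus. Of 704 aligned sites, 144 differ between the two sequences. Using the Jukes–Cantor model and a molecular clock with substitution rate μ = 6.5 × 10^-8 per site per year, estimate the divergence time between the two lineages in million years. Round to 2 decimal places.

p = 144/704 ≈ 0.204545.
d = −(3/4) ln(1 − 4p/3) = −0.75 ln(1 − 0.272727) = −0.75 ln(0.727273)
  = −0.75 × (-0.318453) = 0.238840 substitutions/site.
Under a molecular clock d = 2μt, so t = d/(2μ) = 0.238840 / (2 × 6.5 × 10^-8) = 1.84 million years.

1.84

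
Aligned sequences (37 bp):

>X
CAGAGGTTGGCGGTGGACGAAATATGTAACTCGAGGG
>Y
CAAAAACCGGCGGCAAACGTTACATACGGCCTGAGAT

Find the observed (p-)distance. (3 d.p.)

The sequences differ at 19 of 37 positions.
p = 19/37 = 0.513513… ≈ 0.514 (to 3 d.p.).

0.514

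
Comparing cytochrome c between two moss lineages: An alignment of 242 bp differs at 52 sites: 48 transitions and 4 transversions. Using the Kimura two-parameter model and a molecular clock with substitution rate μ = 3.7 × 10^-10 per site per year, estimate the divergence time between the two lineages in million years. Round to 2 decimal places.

371.57

P = 48/242 ≈ 0.198347 and Q = 4/242 ≈ 0.016529.
Under the Kimura two-parameter model, d = −½ ln(1 − 2P − Q) − ¼ ln(1 − 2Q).
1 − 2P − Q = 0.586777, giving −½ ln(0.586777) = 0.266555.
1 − 2Q = 0.966942, giving −¼ ln(0.966942) = 0.008404.
d = 0.266555 + 0.008404 = 0.274959.
Under a molecular clock d = 2μt, so t = d/(2μ) = 0.274959 / (2 × 3.7 × 10^-10) = 371.57 million years.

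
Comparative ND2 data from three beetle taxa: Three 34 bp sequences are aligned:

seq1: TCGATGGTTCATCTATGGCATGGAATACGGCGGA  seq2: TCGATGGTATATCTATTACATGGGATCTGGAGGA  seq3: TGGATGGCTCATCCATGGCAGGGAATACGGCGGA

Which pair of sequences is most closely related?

seq1–seq2: 8/34 differ, p = 0.235, d = 0.282.
seq1–seq3: 4/34 differ, p = 0.118, d = 0.128.
seq2–seq3: 12/34 differ, p = 0.353, d = 0.477.
The smallest distance is between seq1 and seq3.

seq1 and seq3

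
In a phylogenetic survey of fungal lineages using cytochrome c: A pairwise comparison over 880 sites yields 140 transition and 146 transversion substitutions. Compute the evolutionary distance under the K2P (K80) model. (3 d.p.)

P = 140/880 ≈ 0.159091 and Q = 146/880 ≈ 0.165909.
Under the Kimura two-parameter model, d = −½ ln(1 − 2P − Q) − ¼ ln(1 − 2Q).
1 − 2P − Q = 0.515909, giving −½ ln(0.515909) = 0.330912.
1 − 2Q = 0.668182, giving −¼ ln(0.668182) = 0.100799.
d = 0.330912 + 0.100799 = 0.431711.

0.432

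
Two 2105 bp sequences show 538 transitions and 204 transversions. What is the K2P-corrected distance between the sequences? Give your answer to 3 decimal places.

0.522

P = 538/2105 ≈ 0.255582 and Q = 204/2105 ≈ 0.096912.
Under the Kimura two-parameter model, d = −½ ln(1 − 2P − Q) − ¼ ln(1 − 2Q).
1 − 2P − Q = 0.391924, giving −½ ln(0.391924) = 0.468344.
1 − 2Q = 0.806176, giving −¼ ln(0.806176) = 0.053863.
d = 0.468344 + 0.053863 = 0.522207.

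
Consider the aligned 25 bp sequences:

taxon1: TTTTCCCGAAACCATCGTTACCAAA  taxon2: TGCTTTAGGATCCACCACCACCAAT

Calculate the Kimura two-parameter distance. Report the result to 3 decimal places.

Of 25 sites, 8 differences are transitions and 4 are transversions, so P = 8/25 = 0.32 and Q = 4/25 = 0.16.
Under the Kimura two-parameter model, d = −½ ln(1 − 2P − Q) − ¼ ln(1 − 2Q).
1 − 2P − Q = 0.2, giving −½ ln(0.2) = 0.804719.
1 − 2Q = 0.68, giving −¼ ln(0.68) = 0.096416.
d = 0.804719 + 0.096416 = 0.901135.

0.901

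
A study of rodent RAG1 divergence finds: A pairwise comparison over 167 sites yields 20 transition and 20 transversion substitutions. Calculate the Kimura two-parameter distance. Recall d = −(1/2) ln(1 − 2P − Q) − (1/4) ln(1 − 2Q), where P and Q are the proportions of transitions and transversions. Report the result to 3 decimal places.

P = 20/167 ≈ 0.11976 and Q = 20/167 ≈ 0.11976.
Under the Kimura two-parameter model, d = −½ ln(1 − 2P − Q) − ¼ ln(1 − 2Q).
1 − 2P − Q = 0.64072, giving −½ ln(0.64072) = 0.222581.
1 − 2Q = 0.76048, giving −¼ ln(0.76048) = 0.068451.
d = 0.222581 + 0.068451 = 0.291032.

0.291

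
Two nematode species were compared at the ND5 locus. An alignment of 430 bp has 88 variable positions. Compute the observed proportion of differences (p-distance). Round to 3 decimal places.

0.205

p = 88/430 = 0.204651… ≈ 0.205 (to 3 d.p.).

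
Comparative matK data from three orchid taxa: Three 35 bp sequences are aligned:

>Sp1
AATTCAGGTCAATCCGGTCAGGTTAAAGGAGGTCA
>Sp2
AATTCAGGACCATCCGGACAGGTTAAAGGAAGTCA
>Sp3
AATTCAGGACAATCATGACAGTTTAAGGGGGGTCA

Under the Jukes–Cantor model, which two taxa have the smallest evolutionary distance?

Sp1 and Sp2

Sp1–Sp2: 4/35 differ, p = 0.114, d = 0.124.
Sp1–Sp3: 7/35 differ, p = 0.200, d = 0.233.
Sp2–Sp3: 7/35 differ, p = 0.200, d = 0.233.
The smallest distance is between Sp1 and Sp2.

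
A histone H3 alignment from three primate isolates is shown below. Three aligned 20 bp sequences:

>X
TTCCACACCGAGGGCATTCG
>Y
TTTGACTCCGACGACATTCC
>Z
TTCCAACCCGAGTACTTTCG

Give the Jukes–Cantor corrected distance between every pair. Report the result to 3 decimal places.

X–Y: 6/20 sites differ → p = 0.3, d = −0.75 ln(1 − 0.4) = 0.383119 ≈ 0.383.
X–Z: 5/20 sites differ → p = 0.25, d = −0.75 ln(1 − 0.333333) = 0.304098 ≈ 0.304.
Y–Z: 8/20 sites differ → p = 0.4, d = −0.75 ln(1 − 0.533333) = 0.571605 ≈ 0.572.

d(X,Y) = 0.383, d(X,Z) = 0.304, d(Y,Z) = 0.572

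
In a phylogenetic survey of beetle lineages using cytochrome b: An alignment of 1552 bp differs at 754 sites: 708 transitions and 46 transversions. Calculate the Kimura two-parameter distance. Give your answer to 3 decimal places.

1.439

P = 708/1552 ≈ 0.456186 and Q = 46/1552 ≈ 0.029639.
Under the Kimura two-parameter model, d = −½ ln(1 − 2P − Q) − ¼ ln(1 − 2Q).
1 − 2P − Q = 0.057989, giving −½ ln(0.057989) = 1.423751.
1 − 2Q = 0.940722, giving −¼ ln(0.940722) = 0.015277.
d = 1.423751 + 0.015277 = 1.439028.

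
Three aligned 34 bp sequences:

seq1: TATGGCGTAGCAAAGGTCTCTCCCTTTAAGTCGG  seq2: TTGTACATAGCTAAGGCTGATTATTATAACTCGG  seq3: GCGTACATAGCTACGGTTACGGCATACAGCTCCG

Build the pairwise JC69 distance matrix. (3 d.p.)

seq1–seq2: 15/34 sites differ → p ≈ 0.441176, d = −0.75 ln(1 − 0.588235) = 0.665477 ≈ 0.665.
seq1–seq3: 18/34 sites differ → p ≈ 0.529412, d = −0.75 ln(1 − 0.705883) = 0.917833 ≈ 0.918.
seq2–seq3: 13/34 sites differ → p ≈ 0.382353, d = −0.75 ln(1 − 0.509804) = 0.534712 ≈ 0.535.

d(seq1,seq2) = 0.665, d(seq1,seq3) = 0.918, d(seq2,seq3) = 0.535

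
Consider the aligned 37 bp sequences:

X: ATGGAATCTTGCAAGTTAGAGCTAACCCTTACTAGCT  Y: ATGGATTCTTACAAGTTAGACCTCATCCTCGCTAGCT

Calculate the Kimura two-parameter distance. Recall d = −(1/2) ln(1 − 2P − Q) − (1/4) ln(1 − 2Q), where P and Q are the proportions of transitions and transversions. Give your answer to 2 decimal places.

0.22

Of 37 sites, 4 differences are transitions and 3 are transversions, so P = 4/37 ≈ 0.108108 and Q = 3/37 ≈ 0.081081.
Under the Kimura two-parameter model, d = −½ ln(1 − 2P − Q) − ¼ ln(1 − 2Q).
1 − 2P − Q = 0.702703, giving −½ ln(0.702703) = 0.176410.
1 − 2Q = 0.837838, giving −¼ ln(0.837838) = 0.044233.
d = 0.176410 + 0.044233 = 0.220643.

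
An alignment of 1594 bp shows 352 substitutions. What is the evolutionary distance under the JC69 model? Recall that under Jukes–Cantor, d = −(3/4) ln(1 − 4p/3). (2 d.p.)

0.26

p = 352/1594 ≈ 0.220828.
d = −(3/4) ln(1 − 4p/3) = −0.75 ln(1 − 0.294437) = −0.75 ln(0.705563)
  = −0.75 × (-0.348759) = 0.261569 substitutions/site.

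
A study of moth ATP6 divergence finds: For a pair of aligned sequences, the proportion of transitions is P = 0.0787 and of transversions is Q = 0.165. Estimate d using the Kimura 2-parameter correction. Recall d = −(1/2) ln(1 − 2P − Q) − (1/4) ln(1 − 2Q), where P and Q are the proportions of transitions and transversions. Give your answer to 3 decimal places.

Under the Kimura two-parameter model, d = −½ ln(1 − 2P − Q) − ¼ ln(1 − 2Q).
1 − 2P − Q = 0.6776, giving −½ ln(0.6776) = 0.194599.
1 − 2Q = 0.67, giving −¼ ln(0.67) = 0.100119.
d = 0.194599 + 0.100119 = 0.294718.

0.295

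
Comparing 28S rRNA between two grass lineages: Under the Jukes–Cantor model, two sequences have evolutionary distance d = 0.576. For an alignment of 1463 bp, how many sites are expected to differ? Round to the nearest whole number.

Invert JC69: p = (3/4)(1 − e^(−4d/3)) = 0.75 × (1 − e^(-0.768)) = 0.75 × (1 − 0.463940) = 0.402045.
Expected differing sites = pL ≈ 0.402045 × 1463 = 588.191835 ≈ 588.

588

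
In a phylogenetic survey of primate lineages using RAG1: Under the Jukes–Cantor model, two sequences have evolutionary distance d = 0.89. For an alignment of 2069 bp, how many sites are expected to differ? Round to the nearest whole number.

1078

Invert JC69: p = (3/4)(1 − e^(−4d/3)) = 0.75 × (1 − e^(-1.186667)) = 0.75 × (1 − 0.305237) = 0.521072.
Expected differing sites = pL ≈ 0.521072 × 2069 = 1078.097968 ≈ 1078.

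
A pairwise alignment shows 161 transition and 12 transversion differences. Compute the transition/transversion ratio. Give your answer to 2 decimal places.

13.42

R = 161/12 = 13.416666… ≈ 13.42 (to 2 d.p.).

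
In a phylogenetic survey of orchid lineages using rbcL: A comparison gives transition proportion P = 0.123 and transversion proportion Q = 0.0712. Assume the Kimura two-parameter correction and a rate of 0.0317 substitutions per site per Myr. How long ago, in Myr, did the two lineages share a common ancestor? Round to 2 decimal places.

Under the Kimura two-parameter model, d = −½ ln(1 − 2P − Q) − ¼ ln(1 − 2Q).
1 − 2P − Q = 0.6828, giving −½ ln(0.6828) = 0.190777.
1 − 2Q = 0.8576, giving −¼ ln(0.8576) = 0.038404.
d = 0.190777 + 0.038404 = 0.229181.
Under a molecular clock d = 2μt, so t = d/(2μ) = 0.229181 / (2 × 0.0317) = 3.61 Myr.

3.61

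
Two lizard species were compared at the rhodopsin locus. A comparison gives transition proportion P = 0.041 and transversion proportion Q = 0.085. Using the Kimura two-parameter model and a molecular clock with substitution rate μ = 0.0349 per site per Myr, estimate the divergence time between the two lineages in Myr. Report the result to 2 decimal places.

Under the Kimura two-parameter model, d = −½ ln(1 − 2P − Q) − ¼ ln(1 − 2Q).
1 − 2P − Q = 0.833, giving −½ ln(0.833) = 0.091361.
1 − 2Q = 0.83, giving −¼ ln(0.83) = 0.046582.
d = 0.091361 + 0.046582 = 0.137943.
Under a molecular clock d = 2μt, so t = d/(2μ) = 0.137943 / (2 × 0.0349) = 1.98 Myr.

1.98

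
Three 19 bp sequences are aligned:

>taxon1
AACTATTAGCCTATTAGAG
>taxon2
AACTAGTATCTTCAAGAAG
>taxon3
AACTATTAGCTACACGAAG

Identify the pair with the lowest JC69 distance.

taxon2 and taxon3

taxon1–taxon2: 8/19 differ, p = 0.421, d = 0.618.
taxon1–taxon3: 7/19 differ, p = 0.368, d = 0.507.
taxon2–taxon3: 4/19 differ, p = 0.211, d = 0.247.
The smallest distance is between taxon2 and taxon3.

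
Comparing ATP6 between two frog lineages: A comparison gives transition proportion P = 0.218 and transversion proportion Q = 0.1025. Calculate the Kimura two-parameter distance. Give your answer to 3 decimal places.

0.444

Under the Kimura two-parameter model, d = −½ ln(1 − 2P − Q) − ¼ ln(1 − 2Q).
1 − 2P − Q = 0.4615, giving −½ ln(0.4615) = 0.386637.
1 − 2Q = 0.795, giving −¼ ln(0.795) = 0.057353.
d = 0.386637 + 0.057353 = 0.443990.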